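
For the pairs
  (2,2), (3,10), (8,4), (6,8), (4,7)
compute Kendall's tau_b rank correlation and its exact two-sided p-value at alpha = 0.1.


Step 1: Enumerate the 10 unordered pairs (i,j) with i<j and classify each by sign(x_j-x_i) * sign(y_j-y_i).
  (1,2):dx=+1,dy=+8->C; (1,3):dx=+6,dy=+2->C; (1,4):dx=+4,dy=+6->C; (1,5):dx=+2,dy=+5->C
  (2,3):dx=+5,dy=-6->D; (2,4):dx=+3,dy=-2->D; (2,5):dx=+1,dy=-3->D; (3,4):dx=-2,dy=+4->D
  (3,5):dx=-4,dy=+3->D; (4,5):dx=-2,dy=-1->C
Step 2: C = 5, D = 5, total pairs = 10.
Step 3: tau = (C - D)/(n(n-1)/2) = (5 - 5)/10 = 0.000000.
Step 4: Exact two-sided p-value (enumerate n! = 120 permutations of y under H0): p = 1.000000.
Step 5: alpha = 0.1. fail to reject H0.

tau_b = 0.0000 (C=5, D=5), p = 1.000000, fail to reject H0.


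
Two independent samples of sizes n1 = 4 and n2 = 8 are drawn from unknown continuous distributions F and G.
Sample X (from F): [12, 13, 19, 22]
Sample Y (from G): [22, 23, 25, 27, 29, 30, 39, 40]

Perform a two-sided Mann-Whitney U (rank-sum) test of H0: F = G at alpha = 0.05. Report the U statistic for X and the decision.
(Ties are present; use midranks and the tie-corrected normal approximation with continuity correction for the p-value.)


Step 1: Combine and sort all 12 observations; assign midranks.
sorted (value, group): (12,X), (13,X), (19,X), (22,X), (22,Y), (23,Y), (25,Y), (27,Y), (29,Y), (30,Y), (39,Y), (40,Y)
ranks: 12->1, 13->2, 19->3, 22->4.5, 22->4.5, 23->6, 25->7, 27->8, 29->9, 30->10, 39->11, 40->12
Step 2: Rank sum for X: R1 = 1 + 2 + 3 + 4.5 = 10.5.
Step 3: U_X = R1 - n1(n1+1)/2 = 10.5 - 4*5/2 = 10.5 - 10 = 0.5.
       U_Y = n1*n2 - U_X = 32 - 0.5 = 31.5.
Step 4: Ties are present, so use the tie-corrected normal approximation (with continuity correction) for the p-value.
Step 5: p-value = 0.010708; compare to alpha = 0.05. reject H0.

U_X = 0.5, p = 0.010708, reject H0 at alpha = 0.05.


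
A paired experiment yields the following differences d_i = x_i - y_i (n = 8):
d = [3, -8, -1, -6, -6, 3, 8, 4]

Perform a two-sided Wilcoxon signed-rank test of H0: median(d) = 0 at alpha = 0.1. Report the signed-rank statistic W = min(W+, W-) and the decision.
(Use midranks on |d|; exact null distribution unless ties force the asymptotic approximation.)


Step 1: Drop any zero differences (none here) and take |d_i|.
|d| = [3, 8, 1, 6, 6, 3, 8, 4]
Step 2: Midrank |d_i| (ties get averaged ranks).
ranks: |3|->2.5, |8|->7.5, |1|->1, |6|->5.5, |6|->5.5, |3|->2.5, |8|->7.5, |4|->4
Step 3: Attach original signs; sum ranks with positive sign and with negative sign.
W+ = 2.5 + 2.5 + 7.5 + 4 = 16.5
W- = 7.5 + 1 + 5.5 + 5.5 = 19.5
(Check: W+ + W- = 36 should equal n(n+1)/2 = 36.)
Step 4: Test statistic W = min(W+, W-) = 16.5.
Step 5: Ties in |d|, so use the tie-corrected normal approximation.
        E[W] = n(n+1)/4 = 8*9/4 = 18.
        Tie groups: |d|=3 (t=2), |d|=6 (t=2), |d|=8 (t=2); sum(t^3 - t) = 18.
        Var[W] = n(n+1)(2n+1)/24 - sum(t^3-t)/48 = 1224/24 - 18/48 = 50.625.
        z = (W - E[W]) / sqrt(Var[W]) = (16.5 - 18) / 7.1151 = -0.2108.
        Two-sided p = 2*Phi(z) = 0.833029.
Step 6: alpha = 0.1. fail to reject H0.

W+ = 16.5, W- = 19.5, W = min = 16.5, p = 0.833029, fail to reject H0.


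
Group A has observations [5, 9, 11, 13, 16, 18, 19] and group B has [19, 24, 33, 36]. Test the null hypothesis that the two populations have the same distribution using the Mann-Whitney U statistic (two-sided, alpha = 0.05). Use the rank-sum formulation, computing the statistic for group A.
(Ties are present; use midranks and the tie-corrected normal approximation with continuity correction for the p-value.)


Step 1: Combine and sort all 11 observations; assign midranks.
sorted (value, group): (5,X), (9,X), (11,X), (13,X), (16,X), (18,X), (19,X), (19,Y), (24,Y), (33,Y), (36,Y)
ranks: 5->1, 9->2, 11->3, 13->4, 16->5, 18->6, 19->7.5, 19->7.5, 24->9, 33->10, 36->11
Step 2: Rank sum for X: R1 = 1 + 2 + 3 + 4 + 5 + 6 + 7.5 = 28.5.
Step 3: U_X = R1 - n1(n1+1)/2 = 28.5 - 7*8/2 = 28.5 - 28 = 0.5.
       U_Y = n1*n2 - U_X = 28 - 0.5 = 27.5.
Step 4: Ties are present, so use the tie-corrected normal approximation (with continuity correction) for the p-value.
Step 5: p-value = 0.013802; compare to alpha = 0.05. reject H0.

U_X = 0.5, p = 0.013802, reject H0 at alpha = 0.05.


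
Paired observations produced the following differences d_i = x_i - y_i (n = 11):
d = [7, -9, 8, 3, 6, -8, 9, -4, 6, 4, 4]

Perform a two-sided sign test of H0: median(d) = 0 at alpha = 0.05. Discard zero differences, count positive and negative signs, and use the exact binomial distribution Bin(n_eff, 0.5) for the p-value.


Step 1: Discard zero differences. Original n = 11; n_eff = number of nonzero differences = 11.
Nonzero differences (with sign): +7, -9, +8, +3, +6, -8, +9, -4, +6, +4, +4
Step 2: Count signs: positive = 8, negative = 3.
Step 3: Under H0: P(positive) = 0.5, so the number of positives S ~ Bin(11, 0.5).
Step 4: Two-sided exact p-value = sum of Bin(11,0.5) probabilities at or below the observed probability = 0.226562.
Step 5: alpha = 0.05. fail to reject H0.

n_eff = 11, pos = 8, neg = 3, p = 0.226562, fail to reject H0.


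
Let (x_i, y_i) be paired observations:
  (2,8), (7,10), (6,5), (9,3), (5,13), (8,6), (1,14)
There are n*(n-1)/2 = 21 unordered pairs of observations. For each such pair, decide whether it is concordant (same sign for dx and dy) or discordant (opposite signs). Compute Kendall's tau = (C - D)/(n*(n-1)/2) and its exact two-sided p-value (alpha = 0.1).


Step 1: Enumerate the 21 unordered pairs (i,j) with i<j and classify each by sign(x_j-x_i) * sign(y_j-y_i).
  (1,2):dx=+5,dy=+2->C; (1,3):dx=+4,dy=-3->D; (1,4):dx=+7,dy=-5->D; (1,5):dx=+3,dy=+5->C
  (1,6):dx=+6,dy=-2->D; (1,7):dx=-1,dy=+6->D; (2,3):dx=-1,dy=-5->C; (2,4):dx=+2,dy=-7->D
  (2,5):dx=-2,dy=+3->D; (2,6):dx=+1,dy=-4->D; (2,7):dx=-6,dy=+4->D; (3,4):dx=+3,dy=-2->D
  (3,5):dx=-1,dy=+8->D; (3,6):dx=+2,dy=+1->C; (3,7):dx=-5,dy=+9->D; (4,5):dx=-4,dy=+10->D
  (4,6):dx=-1,dy=+3->D; (4,7):dx=-8,dy=+11->D; (5,6):dx=+3,dy=-7->D; (5,7):dx=-4,dy=+1->D
  (6,7):dx=-7,dy=+8->D
Step 2: C = 4, D = 17, total pairs = 21.
Step 3: tau = (C - D)/(n(n-1)/2) = (4 - 17)/21 = -0.619048.
Step 4: Exact two-sided p-value (enumerate n! = 5040 permutations of y under H0): p = 0.069048.
Step 5: alpha = 0.1. reject H0.

tau_b = -0.6190 (C=4, D=17), p = 0.069048, reject H0.


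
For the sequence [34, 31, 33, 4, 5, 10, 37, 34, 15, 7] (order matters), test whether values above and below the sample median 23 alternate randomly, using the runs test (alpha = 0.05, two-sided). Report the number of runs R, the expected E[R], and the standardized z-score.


Step 1: Compute median = 23; label A = above, B = below.
Labels in order: AAABBBAABB  (n_A = 5, n_B = 5)
Step 2: Count runs R = 4.
Step 3: Under H0 (random ordering), E[R] = 2*n_A*n_B/(n_A+n_B) + 1 = 2*5*5/10 + 1 = 6.0000.
        Var[R] = 2*n_A*n_B*(2*n_A*n_B - n_A - n_B) / ((n_A+n_B)^2 * (n_A+n_B-1)) = 2000/900 = 2.2222.
        SD[R] = 1.4907.
Step 4: Continuity-corrected z = (R + 0.5 - E[R]) / SD[R] = (4 + 0.5 - 6.0000) / 1.4907 = -1.0062.
Step 5: Two-sided p-value via normal approximation = 2*(1 - Phi(|z|)) = 0.314305.
Step 6: alpha = 0.05. fail to reject H0.

R = 4, z = -1.0062, p = 0.314305, fail to reject H0.


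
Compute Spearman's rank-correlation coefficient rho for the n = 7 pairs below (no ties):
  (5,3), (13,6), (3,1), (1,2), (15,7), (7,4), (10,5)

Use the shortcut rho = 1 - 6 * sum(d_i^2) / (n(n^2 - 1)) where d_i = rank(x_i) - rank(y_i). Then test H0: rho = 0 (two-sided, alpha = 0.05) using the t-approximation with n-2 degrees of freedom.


Step 1: Rank x and y separately (midranks; no ties here).
rank(x): 5->3, 13->6, 3->2, 1->1, 15->7, 7->4, 10->5
rank(y): 3->3, 6->6, 1->1, 2->2, 7->7, 4->4, 5->5
Step 2: d_i = R_x(i) - R_y(i); compute d_i^2.
  (3-3)^2=0, (6-6)^2=0, (2-1)^2=1, (1-2)^2=1, (7-7)^2=0, (4-4)^2=0, (5-5)^2=0
sum(d^2) = 2.
Step 3: rho = 1 - 6*2 / (7*(7^2 - 1)) = 1 - 12/336 = 0.964286.
Step 4: Under H0, t = rho * sqrt((n-2)/(1-rho^2)) = 8.1408 ~ t(5).
Step 5: Two-sided p-value from the t-distribution with 5 df = 0.000454.
Step 6: alpha = 0.05. reject H0.

rho = 0.9643, p = 0.000454, reject H0 at alpha = 0.05.


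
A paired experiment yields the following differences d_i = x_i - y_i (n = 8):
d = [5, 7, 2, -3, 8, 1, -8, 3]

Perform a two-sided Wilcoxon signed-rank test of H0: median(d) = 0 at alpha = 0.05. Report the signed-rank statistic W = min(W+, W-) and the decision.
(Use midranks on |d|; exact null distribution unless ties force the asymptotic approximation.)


Step 1: Drop any zero differences (none here) and take |d_i|.
|d| = [5, 7, 2, 3, 8, 1, 8, 3]
Step 2: Midrank |d_i| (ties get averaged ranks).
ranks: |5|->5, |7|->6, |2|->2, |3|->3.5, |8|->7.5, |1|->1, |8|->7.5, |3|->3.5
Step 3: Attach original signs; sum ranks with positive sign and with negative sign.
W+ = 5 + 6 + 2 + 7.5 + 1 + 3.5 = 25
W- = 3.5 + 7.5 = 11
(Check: W+ + W- = 36 should equal n(n+1)/2 = 36.)
Step 4: Test statistic W = min(W+, W-) = 11.
Step 5: Ties in |d|, so use the tie-corrected normal approximation.
        E[W] = n(n+1)/4 = 8*9/4 = 18.
        Tie groups: |d|=3 (t=2), |d|=8 (t=2); sum(t^3 - t) = 12.
        Var[W] = n(n+1)(2n+1)/24 - sum(t^3-t)/48 = 1224/24 - 12/48 = 50.75.
        z = (W - E[W]) / sqrt(Var[W]) = (11 - 18) / 7.1239 = -0.9826.
        Two-sided p = 2*Phi(z) = 0.325801.
Step 6: alpha = 0.05. fail to reject H0.

W+ = 25, W- = 11, W = min = 11, p = 0.325801, fail to reject H0.


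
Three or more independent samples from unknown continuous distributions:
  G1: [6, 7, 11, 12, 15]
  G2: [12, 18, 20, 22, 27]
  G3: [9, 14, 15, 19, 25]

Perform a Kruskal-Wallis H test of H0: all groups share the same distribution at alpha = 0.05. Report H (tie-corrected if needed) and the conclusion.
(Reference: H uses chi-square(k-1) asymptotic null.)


Step 1: Combine all N = 15 observations and assign midranks.
sorted (value, group, rank): (6,G1,1), (7,G1,2), (9,G3,3), (11,G1,4), (12,G1,5.5), (12,G2,5.5), (14,G3,7), (15,G1,8.5), (15,G3,8.5), (18,G2,10), (19,G3,11), (20,G2,12), (22,G2,13), (25,G3,14), (27,G2,15)
Step 2: Sum ranks within each group.
R_1 = 21 (n_1 = 5)
R_2 = 55.5 (n_2 = 5)
R_3 = 43.5 (n_3 = 5)
Step 3: H = 12/(N(N+1)) * sum(R_i^2/n_i) - 3(N+1)
     = 12/(15*16) * (21^2/5 + 55.5^2/5 + 43.5^2/5) - 3*16
     = 0.050000 * 1082.7 - 48
     = 6.135000.
Step 4: Ties present; correction factor C = 1 - 12/(15^3 - 15) = 0.996429. Corrected H = 6.135000 / 0.996429 = 6.156989.
Step 5: Under H0, H ~ chi^2(2); p-value = 0.046028.
Step 6: alpha = 0.05. reject H0.

H = 6.1570, df = 2, p = 0.046028, reject H0.


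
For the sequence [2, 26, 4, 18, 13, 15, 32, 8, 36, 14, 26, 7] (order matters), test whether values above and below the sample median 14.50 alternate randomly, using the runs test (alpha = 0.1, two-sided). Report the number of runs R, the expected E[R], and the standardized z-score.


Step 1: Compute median = 14.50; label A = above, B = below.
Labels in order: BABABAABABAB  (n_A = 6, n_B = 6)
Step 2: Count runs R = 11.
Step 3: Under H0 (random ordering), E[R] = 2*n_A*n_B/(n_A+n_B) + 1 = 2*6*6/12 + 1 = 7.0000.
        Var[R] = 2*n_A*n_B*(2*n_A*n_B - n_A - n_B) / ((n_A+n_B)^2 * (n_A+n_B-1)) = 4320/1584 = 2.7273.
        SD[R] = 1.6514.
Step 4: Continuity-corrected z = (R - 0.5 - E[R]) / SD[R] = (11 - 0.5 - 7.0000) / 1.6514 = 2.1194.
Step 5: Two-sided p-value via normal approximation = 2*(1 - Phi(|z|)) = 0.034060.
Step 6: alpha = 0.1. reject H0.

R = 11, z = 2.1194, p = 0.034060, reject H0.


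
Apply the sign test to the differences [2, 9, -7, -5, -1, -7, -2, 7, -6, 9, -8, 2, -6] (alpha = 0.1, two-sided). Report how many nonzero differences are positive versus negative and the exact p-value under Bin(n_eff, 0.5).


Step 1: Discard zero differences. Original n = 13; n_eff = number of nonzero differences = 13.
Nonzero differences (with sign): +2, +9, -7, -5, -1, -7, -2, +7, -6, +9, -8, +2, -6
Step 2: Count signs: positive = 5, negative = 8.
Step 3: Under H0: P(positive) = 0.5, so the number of positives S ~ Bin(13, 0.5).
Step 4: Two-sided exact p-value = sum of Bin(13,0.5) probabilities at or below the observed probability = 0.581055.
Step 5: alpha = 0.1. fail to reject H0.

n_eff = 13, pos = 5, neg = 8, p = 0.581055, fail to reject H0.


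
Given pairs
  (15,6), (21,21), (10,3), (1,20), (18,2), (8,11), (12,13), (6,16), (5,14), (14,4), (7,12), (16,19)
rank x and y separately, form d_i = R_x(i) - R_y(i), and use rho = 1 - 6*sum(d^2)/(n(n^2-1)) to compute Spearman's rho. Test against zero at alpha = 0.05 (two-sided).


Step 1: Rank x and y separately (midranks; no ties here).
rank(x): 15->9, 21->12, 10->6, 1->1, 18->11, 8->5, 12->7, 6->3, 5->2, 14->8, 7->4, 16->10
rank(y): 6->4, 21->12, 3->2, 20->11, 2->1, 11->5, 13->7, 16->9, 14->8, 4->3, 12->6, 19->10
Step 2: d_i = R_x(i) - R_y(i); compute d_i^2.
  (9-4)^2=25, (12-12)^2=0, (6-2)^2=16, (1-11)^2=100, (11-1)^2=100, (5-5)^2=0, (7-7)^2=0, (3-9)^2=36, (2-8)^2=36, (8-3)^2=25, (4-6)^2=4, (10-10)^2=0
sum(d^2) = 342.
Step 3: rho = 1 - 6*342 / (12*(12^2 - 1)) = 1 - 2052/1716 = -0.195804.
Step 4: Under H0, t = rho * sqrt((n-2)/(1-rho^2)) = -0.6314 ~ t(10).
Step 5: Two-sided p-value from the t-distribution with 10 df = 0.541936.
Step 6: alpha = 0.05. fail to reject H0.

rho = -0.1958, p = 0.541936, fail to reject H0 at alpha = 0.05.


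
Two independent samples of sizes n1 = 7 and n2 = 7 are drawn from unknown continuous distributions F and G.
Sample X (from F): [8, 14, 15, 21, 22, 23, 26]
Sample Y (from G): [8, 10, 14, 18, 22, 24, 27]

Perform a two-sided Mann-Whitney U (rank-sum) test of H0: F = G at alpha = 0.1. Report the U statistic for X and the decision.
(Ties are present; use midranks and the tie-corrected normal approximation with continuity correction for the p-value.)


Step 1: Combine and sort all 14 observations; assign midranks.
sorted (value, group): (8,X), (8,Y), (10,Y), (14,X), (14,Y), (15,X), (18,Y), (21,X), (22,X), (22,Y), (23,X), (24,Y), (26,X), (27,Y)
ranks: 8->1.5, 8->1.5, 10->3, 14->4.5, 14->4.5, 15->6, 18->7, 21->8, 22->9.5, 22->9.5, 23->11, 24->12, 26->13, 27->14
Step 2: Rank sum for X: R1 = 1.5 + 4.5 + 6 + 8 + 9.5 + 11 + 13 = 53.5.
Step 3: U_X = R1 - n1(n1+1)/2 = 53.5 - 7*8/2 = 53.5 - 28 = 25.5.
       U_Y = n1*n2 - U_X = 49 - 25.5 = 23.5.
Step 4: Ties are present, so use the tie-corrected normal approximation (with continuity correction) for the p-value.
Step 5: p-value = 0.948891; compare to alpha = 0.1. fail to reject H0.

U_X = 25.5, p = 0.948891, fail to reject H0 at alpha = 0.1.


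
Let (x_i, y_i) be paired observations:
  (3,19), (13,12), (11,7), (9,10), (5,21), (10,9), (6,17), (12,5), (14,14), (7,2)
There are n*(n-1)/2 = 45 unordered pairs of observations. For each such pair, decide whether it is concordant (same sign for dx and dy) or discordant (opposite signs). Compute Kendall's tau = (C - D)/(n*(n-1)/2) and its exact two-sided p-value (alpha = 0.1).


Step 1: Enumerate the 45 unordered pairs (i,j) with i<j and classify each by sign(x_j-x_i) * sign(y_j-y_i).
  (1,2):dx=+10,dy=-7->D; (1,3):dx=+8,dy=-12->D; (1,4):dx=+6,dy=-9->D; (1,5):dx=+2,dy=+2->C
  (1,6):dx=+7,dy=-10->D; (1,7):dx=+3,dy=-2->D; (1,8):dx=+9,dy=-14->D; (1,9):dx=+11,dy=-5->D
  (1,10):dx=+4,dy=-17->D; (2,3):dx=-2,dy=-5->C; (2,4):dx=-4,dy=-2->C; (2,5):dx=-8,dy=+9->D
  (2,6):dx=-3,dy=-3->C; (2,7):dx=-7,dy=+5->D; (2,8):dx=-1,dy=-7->C; (2,9):dx=+1,dy=+2->C
  (2,10):dx=-6,dy=-10->C; (3,4):dx=-2,dy=+3->D; (3,5):dx=-6,dy=+14->D; (3,6):dx=-1,dy=+2->D
  (3,7):dx=-5,dy=+10->D; (3,8):dx=+1,dy=-2->D; (3,9):dx=+3,dy=+7->C; (3,10):dx=-4,dy=-5->C
  (4,5):dx=-4,dy=+11->D; (4,6):dx=+1,dy=-1->D; (4,7):dx=-3,dy=+7->D; (4,8):dx=+3,dy=-5->D
  (4,9):dx=+5,dy=+4->C; (4,10):dx=-2,dy=-8->C; (5,6):dx=+5,dy=-12->D; (5,7):dx=+1,dy=-4->D
  (5,8):dx=+7,dy=-16->D; (5,9):dx=+9,dy=-7->D; (5,10):dx=+2,dy=-19->D; (6,7):dx=-4,dy=+8->D
  (6,8):dx=+2,dy=-4->D; (6,9):dx=+4,dy=+5->C; (6,10):dx=-3,dy=-7->C; (7,8):dx=+6,dy=-12->D
  (7,9):dx=+8,dy=-3->D; (7,10):dx=+1,dy=-15->D; (8,9):dx=+2,dy=+9->C; (8,10):dx=-5,dy=-3->C
  (9,10):dx=-7,dy=-12->C
Step 2: C = 16, D = 29, total pairs = 45.
Step 3: tau = (C - D)/(n(n-1)/2) = (16 - 29)/45 = -0.288889.
Step 4: Exact two-sided p-value (enumerate n! = 3628800 permutations of y under H0): p = 0.291248.
Step 5: alpha = 0.1. fail to reject H0.

tau_b = -0.2889 (C=16, D=29), p = 0.291248, fail to reject H0.


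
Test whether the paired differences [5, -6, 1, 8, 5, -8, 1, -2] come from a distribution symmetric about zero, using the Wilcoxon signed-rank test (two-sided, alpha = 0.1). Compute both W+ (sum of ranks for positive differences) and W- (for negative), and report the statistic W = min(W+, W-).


Step 1: Drop any zero differences (none here) and take |d_i|.
|d| = [5, 6, 1, 8, 5, 8, 1, 2]
Step 2: Midrank |d_i| (ties get averaged ranks).
ranks: |5|->4.5, |6|->6, |1|->1.5, |8|->7.5, |5|->4.5, |8|->7.5, |1|->1.5, |2|->3
Step 3: Attach original signs; sum ranks with positive sign and with negative sign.
W+ = 4.5 + 1.5 + 7.5 + 4.5 + 1.5 = 19.5
W- = 6 + 7.5 + 3 = 16.5
(Check: W+ + W- = 36 should equal n(n+1)/2 = 36.)
Step 4: Test statistic W = min(W+, W-) = 16.5.
Step 5: Ties in |d|, so use the tie-corrected normal approximation.
        E[W] = n(n+1)/4 = 8*9/4 = 18.
        Tie groups: |d|=1 (t=2), |d|=5 (t=2), |d|=8 (t=2); sum(t^3 - t) = 18.
        Var[W] = n(n+1)(2n+1)/24 - sum(t^3-t)/48 = 1224/24 - 18/48 = 50.625.
        z = (W - E[W]) / sqrt(Var[W]) = (16.5 - 18) / 7.1151 = -0.2108.
        Two-sided p = 2*Phi(z) = 0.833029.
Step 6: alpha = 0.1. fail to reject H0.

W+ = 19.5, W- = 16.5, W = min = 16.5, p = 0.833029, fail to reject H0.


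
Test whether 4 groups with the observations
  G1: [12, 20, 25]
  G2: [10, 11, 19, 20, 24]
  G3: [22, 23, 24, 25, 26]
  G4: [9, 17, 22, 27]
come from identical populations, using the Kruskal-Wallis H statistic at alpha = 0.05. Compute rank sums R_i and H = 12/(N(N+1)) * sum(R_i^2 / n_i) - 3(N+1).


Step 1: Combine all N = 17 observations and assign midranks.
sorted (value, group, rank): (9,G4,1), (10,G2,2), (11,G2,3), (12,G1,4), (17,G4,5), (19,G2,6), (20,G1,7.5), (20,G2,7.5), (22,G3,9.5), (22,G4,9.5), (23,G3,11), (24,G2,12.5), (24,G3,12.5), (25,G1,14.5), (25,G3,14.5), (26,G3,16), (27,G4,17)
Step 2: Sum ranks within each group.
R_1 = 26 (n_1 = 3)
R_2 = 31 (n_2 = 5)
R_3 = 63.5 (n_3 = 5)
R_4 = 32.5 (n_4 = 4)
Step 3: H = 12/(N(N+1)) * sum(R_i^2/n_i) - 3(N+1)
     = 12/(17*18) * (26^2/3 + 31^2/5 + 63.5^2/5 + 32.5^2/4) - 3*18
     = 0.039216 * 1488.05 - 54
     = 4.354739.
Step 4: Ties present; correction factor C = 1 - 24/(17^3 - 17) = 0.995098. Corrected H = 4.354739 / 0.995098 = 4.376190.
Step 5: Under H0, H ~ chi^2(3); p-value = 0.223603.
Step 6: alpha = 0.05. fail to reject H0.

H = 4.3762, df = 3, p = 0.223603, fail to reject H0.


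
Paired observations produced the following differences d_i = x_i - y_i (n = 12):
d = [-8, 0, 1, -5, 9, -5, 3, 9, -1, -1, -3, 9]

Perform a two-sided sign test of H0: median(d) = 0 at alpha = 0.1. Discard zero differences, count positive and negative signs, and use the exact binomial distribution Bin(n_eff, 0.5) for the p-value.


Step 1: Discard zero differences. Original n = 12; n_eff = number of nonzero differences = 11.
Nonzero differences (with sign): -8, +1, -5, +9, -5, +3, +9, -1, -1, -3, +9
Step 2: Count signs: positive = 5, negative = 6.
Step 3: Under H0: P(positive) = 0.5, so the number of positives S ~ Bin(11, 0.5).
Step 4: Two-sided exact p-value = sum of Bin(11,0.5) probabilities at or below the observed probability = 1.000000.
Step 5: alpha = 0.1. fail to reject H0.

n_eff = 11, pos = 5, neg = 6, p = 1.000000, fail to reject H0.


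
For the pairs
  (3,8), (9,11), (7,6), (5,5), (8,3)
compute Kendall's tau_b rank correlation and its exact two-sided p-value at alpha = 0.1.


Step 1: Enumerate the 10 unordered pairs (i,j) with i<j and classify each by sign(x_j-x_i) * sign(y_j-y_i).
  (1,2):dx=+6,dy=+3->C; (1,3):dx=+4,dy=-2->D; (1,4):dx=+2,dy=-3->D; (1,5):dx=+5,dy=-5->D
  (2,3):dx=-2,dy=-5->C; (2,4):dx=-4,dy=-6->C; (2,5):dx=-1,dy=-8->C; (3,4):dx=-2,dy=-1->C
  (3,5):dx=+1,dy=-3->D; (4,5):dx=+3,dy=-2->D
Step 2: C = 5, D = 5, total pairs = 10.
Step 3: tau = (C - D)/(n(n-1)/2) = (5 - 5)/10 = 0.000000.
Step 4: Exact two-sided p-value (enumerate n! = 120 permutations of y under H0): p = 1.000000.
Step 5: alpha = 0.1. fail to reject H0.

tau_b = 0.0000 (C=5, D=5), p = 1.000000, fail to reject H0.


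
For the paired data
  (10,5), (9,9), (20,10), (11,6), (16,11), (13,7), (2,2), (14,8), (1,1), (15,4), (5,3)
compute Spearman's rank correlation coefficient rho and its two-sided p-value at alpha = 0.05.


Step 1: Rank x and y separately (midranks; no ties here).
rank(x): 10->5, 9->4, 20->11, 11->6, 16->10, 13->7, 2->2, 14->8, 1->1, 15->9, 5->3
rank(y): 5->5, 9->9, 10->10, 6->6, 11->11, 7->7, 2->2, 8->8, 1->1, 4->4, 3->3
Step 2: d_i = R_x(i) - R_y(i); compute d_i^2.
  (5-5)^2=0, (4-9)^2=25, (11-10)^2=1, (6-6)^2=0, (10-11)^2=1, (7-7)^2=0, (2-2)^2=0, (8-8)^2=0, (1-1)^2=0, (9-4)^2=25, (3-3)^2=0
sum(d^2) = 52.
Step 3: rho = 1 - 6*52 / (11*(11^2 - 1)) = 1 - 312/1320 = 0.763636.
Step 4: Under H0, t = rho * sqrt((n-2)/(1-rho^2)) = 3.5482 ~ t(9).
Step 5: Two-sided p-value from the t-distribution with 9 df = 0.006233.
Step 6: alpha = 0.05. reject H0.

rho = 0.7636, p = 0.006233, reject H0 at alpha = 0.05.


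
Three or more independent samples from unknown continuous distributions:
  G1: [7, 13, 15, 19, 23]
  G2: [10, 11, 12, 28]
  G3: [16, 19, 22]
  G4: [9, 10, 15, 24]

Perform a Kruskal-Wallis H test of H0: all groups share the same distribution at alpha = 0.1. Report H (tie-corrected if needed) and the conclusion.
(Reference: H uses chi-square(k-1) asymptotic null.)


Step 1: Combine all N = 16 observations and assign midranks.
sorted (value, group, rank): (7,G1,1), (9,G4,2), (10,G2,3.5), (10,G4,3.5), (11,G2,5), (12,G2,6), (13,G1,7), (15,G1,8.5), (15,G4,8.5), (16,G3,10), (19,G1,11.5), (19,G3,11.5), (22,G3,13), (23,G1,14), (24,G4,15), (28,G2,16)
Step 2: Sum ranks within each group.
R_1 = 42 (n_1 = 5)
R_2 = 30.5 (n_2 = 4)
R_3 = 34.5 (n_3 = 3)
R_4 = 29 (n_4 = 4)
Step 3: H = 12/(N(N+1)) * sum(R_i^2/n_i) - 3(N+1)
     = 12/(16*17) * (42^2/5 + 30.5^2/4 + 34.5^2/3 + 29^2/4) - 3*17
     = 0.044118 * 1192.36 - 51
     = 1.604228.
Step 4: Ties present; correction factor C = 1 - 18/(16^3 - 16) = 0.995588. Corrected H = 1.604228 / 0.995588 = 1.611337.
Step 5: Under H0, H ~ chi^2(3); p-value = 0.656822.
Step 6: alpha = 0.1. fail to reject H0.

H = 1.6113, df = 3, p = 0.656822, fail to reject H0.


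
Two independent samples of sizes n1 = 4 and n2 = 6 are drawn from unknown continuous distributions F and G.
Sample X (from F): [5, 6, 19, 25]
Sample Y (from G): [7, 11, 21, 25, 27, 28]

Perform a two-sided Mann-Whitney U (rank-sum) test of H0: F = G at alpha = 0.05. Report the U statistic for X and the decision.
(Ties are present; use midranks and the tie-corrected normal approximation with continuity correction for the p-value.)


Step 1: Combine and sort all 10 observations; assign midranks.
sorted (value, group): (5,X), (6,X), (7,Y), (11,Y), (19,X), (21,Y), (25,X), (25,Y), (27,Y), (28,Y)
ranks: 5->1, 6->2, 7->3, 11->4, 19->5, 21->6, 25->7.5, 25->7.5, 27->9, 28->10
Step 2: Rank sum for X: R1 = 1 + 2 + 5 + 7.5 = 15.5.
Step 3: U_X = R1 - n1(n1+1)/2 = 15.5 - 4*5/2 = 15.5 - 10 = 5.5.
       U_Y = n1*n2 - U_X = 24 - 5.5 = 18.5.
Step 4: Ties are present, so use the tie-corrected normal approximation (with continuity correction) for the p-value.
Step 5: p-value = 0.199458; compare to alpha = 0.05. fail to reject H0.

U_X = 5.5, p = 0.199458, fail to reject H0 at alpha = 0.05.


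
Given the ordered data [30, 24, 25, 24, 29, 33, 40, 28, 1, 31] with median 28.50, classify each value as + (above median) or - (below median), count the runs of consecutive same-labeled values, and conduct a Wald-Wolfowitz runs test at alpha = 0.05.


Step 1: Compute median = 28.50; label A = above, B = below.
Labels in order: ABBBAAABBA  (n_A = 5, n_B = 5)
Step 2: Count runs R = 5.
Step 3: Under H0 (random ordering), E[R] = 2*n_A*n_B/(n_A+n_B) + 1 = 2*5*5/10 + 1 = 6.0000.
        Var[R] = 2*n_A*n_B*(2*n_A*n_B - n_A - n_B) / ((n_A+n_B)^2 * (n_A+n_B-1)) = 2000/900 = 2.2222.
        SD[R] = 1.4907.
Step 4: Continuity-corrected z = (R + 0.5 - E[R]) / SD[R] = (5 + 0.5 - 6.0000) / 1.4907 = -0.3354.
Step 5: Two-sided p-value via normal approximation = 2*(1 - Phi(|z|)) = 0.737316.
Step 6: alpha = 0.05. fail to reject H0.

R = 5, z = -0.3354, p = 0.737316, fail to reject H0.


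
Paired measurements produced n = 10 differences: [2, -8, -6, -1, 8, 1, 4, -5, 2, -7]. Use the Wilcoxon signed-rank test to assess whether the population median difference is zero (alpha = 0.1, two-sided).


Step 1: Drop any zero differences (none here) and take |d_i|.
|d| = [2, 8, 6, 1, 8, 1, 4, 5, 2, 7]
Step 2: Midrank |d_i| (ties get averaged ranks).
ranks: |2|->3.5, |8|->9.5, |6|->7, |1|->1.5, |8|->9.5, |1|->1.5, |4|->5, |5|->6, |2|->3.5, |7|->8
Step 3: Attach original signs; sum ranks with positive sign and with negative sign.
W+ = 3.5 + 9.5 + 1.5 + 5 + 3.5 = 23
W- = 9.5 + 7 + 1.5 + 6 + 8 = 32
(Check: W+ + W- = 55 should equal n(n+1)/2 = 55.)
Step 4: Test statistic W = min(W+, W-) = 23.
Step 5: Ties in |d|, so use the tie-corrected normal approximation.
        E[W] = n(n+1)/4 = 10*11/4 = 27.5.
        Tie groups: |d|=1 (t=2), |d|=2 (t=2), |d|=8 (t=2); sum(t^3 - t) = 18.
        Var[W] = n(n+1)(2n+1)/24 - sum(t^3-t)/48 = 2310/24 - 18/48 = 95.875.
        z = (W - E[W]) / sqrt(Var[W]) = (23 - 27.5) / 9.7916 = -0.4596.
        Two-sided p = 2*Phi(z) = 0.645819.
Step 6: alpha = 0.1. fail to reject H0.

W+ = 23, W- = 32, W = min = 23, p = 0.645819, fail to reject H0.


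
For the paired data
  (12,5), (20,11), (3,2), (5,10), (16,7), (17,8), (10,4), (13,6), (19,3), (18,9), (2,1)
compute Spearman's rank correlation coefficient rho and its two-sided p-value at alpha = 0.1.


Step 1: Rank x and y separately (midranks; no ties here).
rank(x): 12->5, 20->11, 3->2, 5->3, 16->7, 17->8, 10->4, 13->6, 19->10, 18->9, 2->1
rank(y): 5->5, 11->11, 2->2, 10->10, 7->7, 8->8, 4->4, 6->6, 3->3, 9->9, 1->1
Step 2: d_i = R_x(i) - R_y(i); compute d_i^2.
  (5-5)^2=0, (11-11)^2=0, (2-2)^2=0, (3-10)^2=49, (7-7)^2=0, (8-8)^2=0, (4-4)^2=0, (6-6)^2=0, (10-3)^2=49, (9-9)^2=0, (1-1)^2=0
sum(d^2) = 98.
Step 3: rho = 1 - 6*98 / (11*(11^2 - 1)) = 1 - 588/1320 = 0.554545.
Step 4: Under H0, t = rho * sqrt((n-2)/(1-rho^2)) = 1.9992 ~ t(9).
Step 5: Two-sided p-value from the t-distribution with 9 df = 0.076652.
Step 6: alpha = 0.1. reject H0.

rho = 0.5545, p = 0.076652, reject H0 at alpha = 0.1.


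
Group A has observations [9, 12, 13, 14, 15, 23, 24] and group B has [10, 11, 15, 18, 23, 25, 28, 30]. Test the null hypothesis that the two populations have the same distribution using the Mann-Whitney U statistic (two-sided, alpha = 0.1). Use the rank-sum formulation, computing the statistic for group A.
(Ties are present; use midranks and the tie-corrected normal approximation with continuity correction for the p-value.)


Step 1: Combine and sort all 15 observations; assign midranks.
sorted (value, group): (9,X), (10,Y), (11,Y), (12,X), (13,X), (14,X), (15,X), (15,Y), (18,Y), (23,X), (23,Y), (24,X), (25,Y), (28,Y), (30,Y)
ranks: 9->1, 10->2, 11->3, 12->4, 13->5, 14->6, 15->7.5, 15->7.5, 18->9, 23->10.5, 23->10.5, 24->12, 25->13, 28->14, 30->15
Step 2: Rank sum for X: R1 = 1 + 4 + 5 + 6 + 7.5 + 10.5 + 12 = 46.
Step 3: U_X = R1 - n1(n1+1)/2 = 46 - 7*8/2 = 46 - 28 = 18.
       U_Y = n1*n2 - U_X = 56 - 18 = 38.
Step 4: Ties are present, so use the tie-corrected normal approximation (with continuity correction) for the p-value.
Step 5: p-value = 0.270731; compare to alpha = 0.1. fail to reject H0.

U_X = 18, p = 0.270731, fail to reject H0 at alpha = 0.1.


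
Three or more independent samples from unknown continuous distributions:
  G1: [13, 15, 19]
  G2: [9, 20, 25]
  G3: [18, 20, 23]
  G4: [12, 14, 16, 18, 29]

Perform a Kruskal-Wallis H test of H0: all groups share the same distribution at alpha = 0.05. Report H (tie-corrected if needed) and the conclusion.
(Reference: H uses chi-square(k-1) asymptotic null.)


Step 1: Combine all N = 14 observations and assign midranks.
sorted (value, group, rank): (9,G2,1), (12,G4,2), (13,G1,3), (14,G4,4), (15,G1,5), (16,G4,6), (18,G3,7.5), (18,G4,7.5), (19,G1,9), (20,G2,10.5), (20,G3,10.5), (23,G3,12), (25,G2,13), (29,G4,14)
Step 2: Sum ranks within each group.
R_1 = 17 (n_1 = 3)
R_2 = 24.5 (n_2 = 3)
R_3 = 30 (n_3 = 3)
R_4 = 33.5 (n_4 = 5)
Step 3: H = 12/(N(N+1)) * sum(R_i^2/n_i) - 3(N+1)
     = 12/(14*15) * (17^2/3 + 24.5^2/3 + 30^2/3 + 33.5^2/5) - 3*15
     = 0.057143 * 820.867 - 45
     = 1.906667.
Step 4: Ties present; correction factor C = 1 - 12/(14^3 - 14) = 0.995604. Corrected H = 1.906667 / 0.995604 = 1.915085.
Step 5: Under H0, H ~ chi^2(3); p-value = 0.590217.
Step 6: alpha = 0.05. fail to reject H0.

H = 1.9151, df = 3, p = 0.590217, fail to reject H0.


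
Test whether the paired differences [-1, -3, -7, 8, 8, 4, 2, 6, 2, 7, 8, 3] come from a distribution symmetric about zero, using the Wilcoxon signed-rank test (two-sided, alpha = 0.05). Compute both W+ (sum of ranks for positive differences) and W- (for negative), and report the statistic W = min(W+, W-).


Step 1: Drop any zero differences (none here) and take |d_i|.
|d| = [1, 3, 7, 8, 8, 4, 2, 6, 2, 7, 8, 3]
Step 2: Midrank |d_i| (ties get averaged ranks).
ranks: |1|->1, |3|->4.5, |7|->8.5, |8|->11, |8|->11, |4|->6, |2|->2.5, |6|->7, |2|->2.5, |7|->8.5, |8|->11, |3|->4.5
Step 3: Attach original signs; sum ranks with positive sign and with negative sign.
W+ = 11 + 11 + 6 + 2.5 + 7 + 2.5 + 8.5 + 11 + 4.5 = 64
W- = 1 + 4.5 + 8.5 = 14
(Check: W+ + W- = 78 should equal n(n+1)/2 = 78.)
Step 4: Test statistic W = min(W+, W-) = 14.
Step 5: Ties in |d|, so use the tie-corrected normal approximation.
        E[W] = n(n+1)/4 = 12*13/4 = 39.
        Tie groups: |d|=2 (t=2), |d|=3 (t=2), |d|=7 (t=2), |d|=8 (t=3); sum(t^3 - t) = 42.
        Var[W] = n(n+1)(2n+1)/24 - sum(t^3-t)/48 = 3900/24 - 42/48 = 161.625.
        z = (W - E[W]) / sqrt(Var[W]) = (14 - 39) / 12.7132 = -1.9665.
        Two-sided p = 2*Phi(z) = 0.049245.
Step 6: alpha = 0.05. reject H0.

W+ = 64, W- = 14, W = min = 14, p = 0.049245, reject H0.


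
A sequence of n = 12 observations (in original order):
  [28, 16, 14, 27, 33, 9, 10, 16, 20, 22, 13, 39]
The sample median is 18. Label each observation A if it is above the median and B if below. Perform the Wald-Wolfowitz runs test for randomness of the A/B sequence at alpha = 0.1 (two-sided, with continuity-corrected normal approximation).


Step 1: Compute median = 18; label A = above, B = below.
Labels in order: ABBAABBBAABA  (n_A = 6, n_B = 6)
Step 2: Count runs R = 7.
Step 3: Under H0 (random ordering), E[R] = 2*n_A*n_B/(n_A+n_B) + 1 = 2*6*6/12 + 1 = 7.0000.
        Var[R] = 2*n_A*n_B*(2*n_A*n_B - n_A - n_B) / ((n_A+n_B)^2 * (n_A+n_B-1)) = 4320/1584 = 2.7273.
        SD[R] = 1.6514.
Step 4: R = E[R], so z = 0 with no continuity correction.
Step 5: Two-sided p-value via normal approximation = 2*(1 - Phi(|z|)) = 1.000000.
Step 6: alpha = 0.1. fail to reject H0.

R = 7, z = 0.0000, p = 1.000000, fail to reject H0.


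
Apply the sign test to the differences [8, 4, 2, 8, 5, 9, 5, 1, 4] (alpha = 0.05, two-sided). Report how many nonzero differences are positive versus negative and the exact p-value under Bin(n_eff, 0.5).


Step 1: Discard zero differences. Original n = 9; n_eff = number of nonzero differences = 9.
Nonzero differences (with sign): +8, +4, +2, +8, +5, +9, +5, +1, +4
Step 2: Count signs: positive = 9, negative = 0.
Step 3: Under H0: P(positive) = 0.5, so the number of positives S ~ Bin(9, 0.5).
Step 4: Two-sided exact p-value = sum of Bin(9,0.5) probabilities at or below the observed probability = 0.003906.
Step 5: alpha = 0.05. reject H0.

n_eff = 9, pos = 9, neg = 0, p = 0.003906, reject H0.


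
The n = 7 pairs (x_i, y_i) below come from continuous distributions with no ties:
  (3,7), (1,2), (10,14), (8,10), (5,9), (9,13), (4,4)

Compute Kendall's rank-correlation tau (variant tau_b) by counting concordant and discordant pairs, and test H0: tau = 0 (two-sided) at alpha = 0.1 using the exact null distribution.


Step 1: Enumerate the 21 unordered pairs (i,j) with i<j and classify each by sign(x_j-x_i) * sign(y_j-y_i).
  (1,2):dx=-2,dy=-5->C; (1,3):dx=+7,dy=+7->C; (1,4):dx=+5,dy=+3->C; (1,5):dx=+2,dy=+2->C
  (1,6):dx=+6,dy=+6->C; (1,7):dx=+1,dy=-3->D; (2,3):dx=+9,dy=+12->C; (2,4):dx=+7,dy=+8->C
  (2,5):dx=+4,dy=+7->C; (2,6):dx=+8,dy=+11->C; (2,7):dx=+3,dy=+2->C; (3,4):dx=-2,dy=-4->C
  (3,5):dx=-5,dy=-5->C; (3,6):dx=-1,dy=-1->C; (3,7):dx=-6,dy=-10->C; (4,5):dx=-3,dy=-1->C
  (4,6):dx=+1,dy=+3->C; (4,7):dx=-4,dy=-6->C; (5,6):dx=+4,dy=+4->C; (5,7):dx=-1,dy=-5->C
  (6,7):dx=-5,dy=-9->C
Step 2: C = 20, D = 1, total pairs = 21.
Step 3: tau = (C - D)/(n(n-1)/2) = (20 - 1)/21 = 0.904762.
Step 4: Exact two-sided p-value (enumerate n! = 5040 permutations of y under H0): p = 0.002778.
Step 5: alpha = 0.1. reject H0.

tau_b = 0.9048 (C=20, D=1), p = 0.002778, reject H0.


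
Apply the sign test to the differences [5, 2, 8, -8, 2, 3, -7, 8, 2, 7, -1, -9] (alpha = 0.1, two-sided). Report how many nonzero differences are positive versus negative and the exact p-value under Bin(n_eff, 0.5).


Step 1: Discard zero differences. Original n = 12; n_eff = number of nonzero differences = 12.
Nonzero differences (with sign): +5, +2, +8, -8, +2, +3, -7, +8, +2, +7, -1, -9
Step 2: Count signs: positive = 8, negative = 4.
Step 3: Under H0: P(positive) = 0.5, so the number of positives S ~ Bin(12, 0.5).
Step 4: Two-sided exact p-value = sum of Bin(12,0.5) probabilities at or below the observed probability = 0.387695.
Step 5: alpha = 0.1. fail to reject H0.

n_eff = 12, pos = 8, neg = 4, p = 0.387695, fail to reject H0.


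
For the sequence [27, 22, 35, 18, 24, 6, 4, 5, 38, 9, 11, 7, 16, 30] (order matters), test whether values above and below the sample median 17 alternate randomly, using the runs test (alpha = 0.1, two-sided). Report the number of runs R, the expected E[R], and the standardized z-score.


Step 1: Compute median = 17; label A = above, B = below.
Labels in order: AAAAABBBABBBBA  (n_A = 7, n_B = 7)
Step 2: Count runs R = 5.
Step 3: Under H0 (random ordering), E[R] = 2*n_A*n_B/(n_A+n_B) + 1 = 2*7*7/14 + 1 = 8.0000.
        Var[R] = 2*n_A*n_B*(2*n_A*n_B - n_A - n_B) / ((n_A+n_B)^2 * (n_A+n_B-1)) = 8232/2548 = 3.2308.
        SD[R] = 1.7974.
Step 4: Continuity-corrected z = (R + 0.5 - E[R]) / SD[R] = (5 + 0.5 - 8.0000) / 1.7974 = -1.3909.
Step 5: Two-sided p-value via normal approximation = 2*(1 - Phi(|z|)) = 0.164264.
Step 6: alpha = 0.1. fail to reject H0.

R = 5, z = -1.3909, p = 0.164264, fail to reject H0.


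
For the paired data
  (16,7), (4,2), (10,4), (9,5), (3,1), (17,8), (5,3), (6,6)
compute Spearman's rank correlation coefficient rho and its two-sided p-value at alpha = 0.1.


Step 1: Rank x and y separately (midranks; no ties here).
rank(x): 16->7, 4->2, 10->6, 9->5, 3->1, 17->8, 5->3, 6->4
rank(y): 7->7, 2->2, 4->4, 5->5, 1->1, 8->8, 3->3, 6->6
Step 2: d_i = R_x(i) - R_y(i); compute d_i^2.
  (7-7)^2=0, (2-2)^2=0, (6-4)^2=4, (5-5)^2=0, (1-1)^2=0, (8-8)^2=0, (3-3)^2=0, (4-6)^2=4
sum(d^2) = 8.
Step 3: rho = 1 - 6*8 / (8*(8^2 - 1)) = 1 - 48/504 = 0.904762.
Step 4: Under H0, t = rho * sqrt((n-2)/(1-rho^2)) = 5.2034 ~ t(6).
Step 5: Two-sided p-value from the t-distribution with 6 df = 0.002008.
Step 6: alpha = 0.1. reject H0.

rho = 0.9048, p = 0.002008, reject H0 at alpha = 0.1.


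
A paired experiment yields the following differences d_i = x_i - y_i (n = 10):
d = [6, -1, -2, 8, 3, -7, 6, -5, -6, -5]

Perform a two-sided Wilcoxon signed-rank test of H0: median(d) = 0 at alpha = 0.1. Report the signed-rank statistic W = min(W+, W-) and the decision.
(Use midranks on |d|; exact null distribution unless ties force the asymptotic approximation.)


Step 1: Drop any zero differences (none here) and take |d_i|.
|d| = [6, 1, 2, 8, 3, 7, 6, 5, 6, 5]
Step 2: Midrank |d_i| (ties get averaged ranks).
ranks: |6|->7, |1|->1, |2|->2, |8|->10, |3|->3, |7|->9, |6|->7, |5|->4.5, |6|->7, |5|->4.5
Step 3: Attach original signs; sum ranks with positive sign and with negative sign.
W+ = 7 + 10 + 3 + 7 = 27
W- = 1 + 2 + 9 + 4.5 + 7 + 4.5 = 28
(Check: W+ + W- = 55 should equal n(n+1)/2 = 55.)
Step 4: Test statistic W = min(W+, W-) = 27.
Step 5: Ties in |d|, so use the tie-corrected normal approximation.
        E[W] = n(n+1)/4 = 10*11/4 = 27.5.
        Tie groups: |d|=5 (t=2), |d|=6 (t=3); sum(t^3 - t) = 30.
        Var[W] = n(n+1)(2n+1)/24 - sum(t^3-t)/48 = 2310/24 - 30/48 = 95.625.
        z = (W - E[W]) / sqrt(Var[W]) = (27 - 27.5) / 9.7788 = -0.0511.
        Two-sided p = 2*Phi(z) = 0.959221.
Step 6: alpha = 0.1. fail to reject H0.

W+ = 27, W- = 28, W = min = 27, p = 0.959221, fail to reject H0.


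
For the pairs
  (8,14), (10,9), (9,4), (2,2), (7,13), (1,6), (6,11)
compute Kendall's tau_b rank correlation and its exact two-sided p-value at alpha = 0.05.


Step 1: Enumerate the 21 unordered pairs (i,j) with i<j and classify each by sign(x_j-x_i) * sign(y_j-y_i).
  (1,2):dx=+2,dy=-5->D; (1,3):dx=+1,dy=-10->D; (1,4):dx=-6,dy=-12->C; (1,5):dx=-1,dy=-1->C
  (1,6):dx=-7,dy=-8->C; (1,7):dx=-2,dy=-3->C; (2,3):dx=-1,dy=-5->C; (2,4):dx=-8,dy=-7->C
  (2,5):dx=-3,dy=+4->D; (2,6):dx=-9,dy=-3->C; (2,7):dx=-4,dy=+2->D; (3,4):dx=-7,dy=-2->C
  (3,5):dx=-2,dy=+9->D; (3,6):dx=-8,dy=+2->D; (3,7):dx=-3,dy=+7->D; (4,5):dx=+5,dy=+11->C
  (4,6):dx=-1,dy=+4->D; (4,7):dx=+4,dy=+9->C; (5,6):dx=-6,dy=-7->C; (5,7):dx=-1,dy=-2->C
  (6,7):dx=+5,dy=+5->C
Step 2: C = 13, D = 8, total pairs = 21.
Step 3: tau = (C - D)/(n(n-1)/2) = (13 - 8)/21 = 0.238095.
Step 4: Exact two-sided p-value (enumerate n! = 5040 permutations of y under H0): p = 0.561905.
Step 5: alpha = 0.05. fail to reject H0.

tau_b = 0.2381 (C=13, D=8), p = 0.561905, fail to reject H0.


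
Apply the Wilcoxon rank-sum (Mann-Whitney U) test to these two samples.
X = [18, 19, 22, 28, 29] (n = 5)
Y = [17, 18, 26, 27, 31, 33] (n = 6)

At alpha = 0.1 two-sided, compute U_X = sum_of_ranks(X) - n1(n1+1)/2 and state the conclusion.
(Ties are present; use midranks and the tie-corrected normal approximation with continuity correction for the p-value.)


Step 1: Combine and sort all 11 observations; assign midranks.
sorted (value, group): (17,Y), (18,X), (18,Y), (19,X), (22,X), (26,Y), (27,Y), (28,X), (29,X), (31,Y), (33,Y)
ranks: 17->1, 18->2.5, 18->2.5, 19->4, 22->5, 26->6, 27->7, 28->8, 29->9, 31->10, 33->11
Step 2: Rank sum for X: R1 = 2.5 + 4 + 5 + 8 + 9 = 28.5.
Step 3: U_X = R1 - n1(n1+1)/2 = 28.5 - 5*6/2 = 28.5 - 15 = 13.5.
       U_Y = n1*n2 - U_X = 30 - 13.5 = 16.5.
Step 4: Ties are present, so use the tie-corrected normal approximation (with continuity correction) for the p-value.
Step 5: p-value = 0.854805; compare to alpha = 0.1. fail to reject H0.

U_X = 13.5, p = 0.854805, fail to reject H0 at alpha = 0.1.


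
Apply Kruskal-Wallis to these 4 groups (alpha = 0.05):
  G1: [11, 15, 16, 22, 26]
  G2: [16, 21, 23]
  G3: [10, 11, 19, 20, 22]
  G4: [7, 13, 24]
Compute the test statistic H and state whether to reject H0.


Step 1: Combine all N = 16 observations and assign midranks.
sorted (value, group, rank): (7,G4,1), (10,G3,2), (11,G1,3.5), (11,G3,3.5), (13,G4,5), (15,G1,6), (16,G1,7.5), (16,G2,7.5), (19,G3,9), (20,G3,10), (21,G2,11), (22,G1,12.5), (22,G3,12.5), (23,G2,14), (24,G4,15), (26,G1,16)
Step 2: Sum ranks within each group.
R_1 = 45.5 (n_1 = 5)
R_2 = 32.5 (n_2 = 3)
R_3 = 37 (n_3 = 5)
R_4 = 21 (n_4 = 3)
Step 3: H = 12/(N(N+1)) * sum(R_i^2/n_i) - 3(N+1)
     = 12/(16*17) * (45.5^2/5 + 32.5^2/3 + 37^2/5 + 21^2/3) - 3*17
     = 0.044118 * 1186.93 - 51
     = 1.364706.
Step 4: Ties present; correction factor C = 1 - 18/(16^3 - 16) = 0.995588. Corrected H = 1.364706 / 0.995588 = 1.370753.
Step 5: Under H0, H ~ chi^2(3); p-value = 0.712404.
Step 6: alpha = 0.05. fail to reject H0.

H = 1.3708, df = 3, p = 0.712404, fail to reject H0.


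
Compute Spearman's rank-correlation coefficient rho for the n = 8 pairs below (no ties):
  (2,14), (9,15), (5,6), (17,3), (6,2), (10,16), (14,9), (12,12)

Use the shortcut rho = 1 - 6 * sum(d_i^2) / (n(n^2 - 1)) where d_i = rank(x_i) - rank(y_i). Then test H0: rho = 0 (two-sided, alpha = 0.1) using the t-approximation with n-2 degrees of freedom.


Step 1: Rank x and y separately (midranks; no ties here).
rank(x): 2->1, 9->4, 5->2, 17->8, 6->3, 10->5, 14->7, 12->6
rank(y): 14->6, 15->7, 6->3, 3->2, 2->1, 16->8, 9->4, 12->5
Step 2: d_i = R_x(i) - R_y(i); compute d_i^2.
  (1-6)^2=25, (4-7)^2=9, (2-3)^2=1, (8-2)^2=36, (3-1)^2=4, (5-8)^2=9, (7-4)^2=9, (6-5)^2=1
sum(d^2) = 94.
Step 3: rho = 1 - 6*94 / (8*(8^2 - 1)) = 1 - 564/504 = -0.119048.
Step 4: Under H0, t = rho * sqrt((n-2)/(1-rho^2)) = -0.2937 ~ t(6).
Step 5: Two-sided p-value from the t-distribution with 6 df = 0.778886.
Step 6: alpha = 0.1. fail to reject H0.

rho = -0.1190, p = 0.778886, fail to reject H0 at alpha = 0.1.
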